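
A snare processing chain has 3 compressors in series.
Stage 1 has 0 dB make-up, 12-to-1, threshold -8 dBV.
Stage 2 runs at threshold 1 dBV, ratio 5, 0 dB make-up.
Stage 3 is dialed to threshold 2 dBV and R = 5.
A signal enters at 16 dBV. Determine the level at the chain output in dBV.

Stage 1: 24 dB above -8 dBV, reduced 12:1 to 2 dB above → -6 dBV.
Stage 2: below threshold (-6 ≤ 1); passes unchanged; output -6 dBV.
Stage 3: -6 dBV is at or below the 2 dBV threshold — no compression; output -6 dBV.

-6 dBV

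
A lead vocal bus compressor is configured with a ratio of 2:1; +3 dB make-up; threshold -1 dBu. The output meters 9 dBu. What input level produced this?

Remove make-up: 9 − 3 = 6 dBu.
The compressed level sits 6 − (-1) = 7 dB over threshold.
Undo the ratio: input overshoot = 7 × 2 = 14 dB, giving input = 13 dBu.

13 dBu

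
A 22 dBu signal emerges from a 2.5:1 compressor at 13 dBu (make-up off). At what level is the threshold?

Input is 15 dB above T (since output overshoot × R = input overshoot: (13 − T)·2.5 = 22 − T gives T = 7 dBu).
Check: 7 + (22 − 7)/2.5 = 7 + 6 = 13 dBu. ✓

7 dBu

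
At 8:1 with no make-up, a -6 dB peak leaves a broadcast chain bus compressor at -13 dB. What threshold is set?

Input is 8 dB above T (since output overshoot × R = input overshoot: (-13 − T)·8 = -6 − T gives T = -14 dB).
Check: -14 + (-6 − (-14))/8 = -14 + 1 = -13 dB. ✓

-14 dB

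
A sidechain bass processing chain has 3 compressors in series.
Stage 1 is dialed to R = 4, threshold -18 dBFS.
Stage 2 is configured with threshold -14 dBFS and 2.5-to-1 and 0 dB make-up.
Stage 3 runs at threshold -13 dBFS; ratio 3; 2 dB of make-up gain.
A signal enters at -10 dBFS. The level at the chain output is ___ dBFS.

-14 dBFS

Stage 1: 8 dB above -18 dBFS, reduced 4:1 to 2 dB above → -16 dBFS.
Stage 2: below threshold (-16 ≤ -14); passes unchanged; output -16 dBFS.
Stage 3: -16 dBFS is at or below the -13 dBFS threshold — no compression; make-up brings it to -14 dBFS.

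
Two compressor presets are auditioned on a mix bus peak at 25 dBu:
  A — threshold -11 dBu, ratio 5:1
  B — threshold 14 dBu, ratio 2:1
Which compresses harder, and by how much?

A: 36 dB over, compressed to 7.2 dB over, so 28.8 dB of GR.
B: 11 dB over, compressed to 5.5 dB over, so 5.5 dB of GR.
A applies 23.3 dB more gain reduction.

A, by 23.3 dB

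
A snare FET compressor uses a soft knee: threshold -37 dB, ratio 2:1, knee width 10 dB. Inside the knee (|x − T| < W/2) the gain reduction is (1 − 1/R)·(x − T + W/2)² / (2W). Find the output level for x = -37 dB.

-37.625 dB

x − T + W/2 = -37 − (-37) + 5 = 5.
GR = (1 − 1/2) × 5² / 20 = 0.5 × 25 / 20 = 0.625 dB.
Output = -37 − 0.625 = -37.625 dB.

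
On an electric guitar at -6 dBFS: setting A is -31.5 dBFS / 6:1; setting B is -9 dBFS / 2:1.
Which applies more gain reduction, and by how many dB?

A, by 19.75 dB

A: overshoot 25.5 dB → output overshoot 4.25 dB → GR 21.25 dB.
B: overshoot 3 dB → output overshoot 1.5 dB → GR 1.5 dB.
A reduces 19.75 dB more.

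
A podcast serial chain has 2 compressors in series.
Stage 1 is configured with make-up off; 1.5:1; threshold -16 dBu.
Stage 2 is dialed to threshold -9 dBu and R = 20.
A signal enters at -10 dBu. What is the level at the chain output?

-12 dBu

Stage 1: 6 dB above -16 dBu, reduced 1.5:1 to 4 dB above → -12 dBu.
Stage 2: -12 dBu ≤ -9 dBu, so stage 2 doesn't engage; output -12 dBu.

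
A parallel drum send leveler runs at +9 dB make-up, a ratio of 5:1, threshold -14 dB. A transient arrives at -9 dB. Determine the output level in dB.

-9 dB sits 5 dB over threshold.
At 5:1 the overshoot is divided by 5, leaving 1 dB above threshold.
That puts the output at -13 dB; make-up adds 9 dB, giving -4 dB.

-4 dB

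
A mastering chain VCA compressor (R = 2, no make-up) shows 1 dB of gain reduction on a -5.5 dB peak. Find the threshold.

Let T be the threshold. Output overshoot = (input overshoot)/R, so -6.5 − T = (-5.5 − T)/2.
2·(-6.5 − T) = -5.5 − T → 1·T = -13 − (-5.5) = -7.5.
T = -7.5/1 = -7.5 dB.

-7.5 dB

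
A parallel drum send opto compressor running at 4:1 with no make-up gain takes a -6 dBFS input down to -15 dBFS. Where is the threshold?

Gain reduction = -6 − (-15) = 9 dB; output overshoot = GR / (R − 1) = 9 / 3 = 3 dB.
Threshold = output − output overshoot = -15 − 3 = -18 dBFS.

-18 dBFS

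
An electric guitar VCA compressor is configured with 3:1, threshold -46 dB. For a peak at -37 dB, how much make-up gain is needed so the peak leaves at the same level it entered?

6 dB

Overshoot 9 dB → 9/3 = 3 dB after compression, so the compressed level is -46 + 3 = -43 dB.
Make-up = target − compressed = -37 − (-43) = 6 dB.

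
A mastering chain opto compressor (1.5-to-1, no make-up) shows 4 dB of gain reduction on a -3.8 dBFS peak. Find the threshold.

-15.8 dBFS

Input is 12 dB above T (since output overshoot × R = input overshoot: (-7.8 − T)·1.5 = -3.8 − T gives T = -15.8 dBFS).
Check: -15.8 + (-3.8 − (-15.8))/1.5 = -15.8 + 8 = -7.8 dBFS. ✓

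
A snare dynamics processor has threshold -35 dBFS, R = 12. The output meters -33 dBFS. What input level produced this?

-11 dBFS

The compressed level sits -33 − (-35) = 2 dB over threshold.
Input overshoot = R × output overshoot = 24 dB → input = -35 + 24 = -11 dBFS.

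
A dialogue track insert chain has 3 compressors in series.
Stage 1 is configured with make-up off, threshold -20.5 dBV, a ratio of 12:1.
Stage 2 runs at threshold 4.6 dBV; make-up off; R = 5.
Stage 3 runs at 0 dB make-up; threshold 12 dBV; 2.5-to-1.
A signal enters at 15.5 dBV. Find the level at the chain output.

Stage 1: 36 dB above -20.5 dBV, reduced 12:1 to 3 dB above → -17.5 dBV.
Stage 2: -17.5 dBV ≤ 4.6 dBV, so stage 2 doesn't engage; output -17.5 dBV.
Stage 3: -17.5 dBV is at or below the 12 dBV threshold — no compression; output -17.5 dBV.

-17.5 dBV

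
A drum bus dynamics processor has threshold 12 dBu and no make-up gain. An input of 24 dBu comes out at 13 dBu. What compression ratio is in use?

12:1

Input overshoot = 24 − 12 = 12 dB; output overshoot = 13 − 12 = 1 dB.
Ratio = 12 / 1 = 12.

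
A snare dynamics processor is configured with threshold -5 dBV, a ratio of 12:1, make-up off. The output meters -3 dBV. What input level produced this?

Post-compression overshoot = -3 − (-5) = 2 dB.
Before 12:1 compression the overshoot was 2 × 12 = 24 dB, so input = -5 + 24 = 19 dBV.

19 dBV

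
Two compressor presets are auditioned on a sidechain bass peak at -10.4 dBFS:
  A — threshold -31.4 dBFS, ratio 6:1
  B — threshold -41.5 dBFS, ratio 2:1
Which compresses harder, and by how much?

A, by 1.95 dB

A: 21 dB over, compressed to 3.5 dB over, so 17.5 dB of GR.
B: 31.1 dB over, compressed to 15.55 dB over, so 15.55 dB of GR.
A applies 1.95 dB more gain reduction.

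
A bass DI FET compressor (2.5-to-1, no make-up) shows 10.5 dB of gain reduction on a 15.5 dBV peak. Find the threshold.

-2 dBV

Input is 17.5 dB above T (since output overshoot × R = input overshoot: (5 − T)·2.5 = 15.5 − T gives T = -2 dBV).
Check: -2 + (15.5 − (-2))/2.5 = -2 + 7 = 5 dBV. ✓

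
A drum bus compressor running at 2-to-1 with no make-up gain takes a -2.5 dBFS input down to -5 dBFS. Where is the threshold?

Input is 5 dB above T (since output overshoot × R = input overshoot: (-5 − T)·2 = -2.5 − T gives T = -7.5 dBFS).
Check: -7.5 + (-2.5 − (-7.5))/2 = -7.5 + 2.5 = -5 dBFS. ✓

-7.5 dBFS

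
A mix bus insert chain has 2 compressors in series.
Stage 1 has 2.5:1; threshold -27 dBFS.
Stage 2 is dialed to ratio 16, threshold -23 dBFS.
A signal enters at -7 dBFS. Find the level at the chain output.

-22.75 dBFS

Stage 1: overshoot 20 dB → 20/2.5 = 8 dB → -19 dBFS.
Stage 2: -19 dBFS is 4 dB over -23 dBFS; at 16:1 that becomes 0.25 dB over, giving -22.75 dBFS.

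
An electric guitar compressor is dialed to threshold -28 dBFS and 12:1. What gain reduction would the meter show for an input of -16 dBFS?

11 dB

-16 dBFS exceeds the threshold by 12 dB.
At 12:1, output sits 12/12 = 1 dB above threshold.
Gain reduction = 12 − 1 = 11 dB.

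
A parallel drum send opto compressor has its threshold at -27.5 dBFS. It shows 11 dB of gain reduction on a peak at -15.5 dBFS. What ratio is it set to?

12:1

Input overshoot = -15.5 − (-27.5) = 12 dB.
Output overshoot = 12 − 11 = 1 dB.
Ratio = input overshoot / output overshoot = 12 / 1 = 12.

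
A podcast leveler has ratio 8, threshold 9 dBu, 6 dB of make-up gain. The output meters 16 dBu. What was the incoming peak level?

17 dBu

Before make-up, the level was 16 − 6 = 10 dBu.
The compressed level sits 10 − 9 = 1 dB over threshold.
Input overshoot = R × output overshoot = 8 dB → input = 9 + 8 = 17 dBu.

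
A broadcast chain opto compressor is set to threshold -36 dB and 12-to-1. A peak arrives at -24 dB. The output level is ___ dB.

-35 dB

-24 dB sits 12 dB over threshold.
At 12:1 the overshoot is divided by 12, leaving 1 dB above threshold.
So the level is -36 + 1 = -35 dB.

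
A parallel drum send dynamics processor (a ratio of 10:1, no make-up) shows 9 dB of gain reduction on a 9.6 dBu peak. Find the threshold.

-0.4 dBu

Let T be the threshold. Output overshoot = (input overshoot)/R, so 0.6 − T = (9.6 − T)/10.
10·(0.6 − T) = 9.6 − T → 9·T = 6 − 9.6 = -3.6.
T = -3.6/9 = -0.4 dBu.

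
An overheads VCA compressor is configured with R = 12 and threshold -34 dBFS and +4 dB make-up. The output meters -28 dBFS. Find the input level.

Stripping the +4 dB make-up gives -32 dBFS at the gain stage.
That's 2 dB above the -34 dBFS threshold.
Undo the ratio: input overshoot = 2 × 12 = 24 dB, giving input = -10 dBFS.

-10 dBFS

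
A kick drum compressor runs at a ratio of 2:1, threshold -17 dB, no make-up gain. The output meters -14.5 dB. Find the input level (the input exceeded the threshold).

That's 2.5 dB above the -17 dB threshold.
Input overshoot = R × output overshoot = 5 dB → input = -17 + 5 = -12 dB.

-12 dB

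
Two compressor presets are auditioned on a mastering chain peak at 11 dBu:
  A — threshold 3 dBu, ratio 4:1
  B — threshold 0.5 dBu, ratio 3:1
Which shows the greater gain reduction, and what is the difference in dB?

A: overshoot 8 dB → output overshoot 2 dB → GR 6 dB.
B: overshoot 10.5 dB → output overshoot 3.5 dB → GR 7 dB.
B reduces 1 dB more.

B, by 1 dB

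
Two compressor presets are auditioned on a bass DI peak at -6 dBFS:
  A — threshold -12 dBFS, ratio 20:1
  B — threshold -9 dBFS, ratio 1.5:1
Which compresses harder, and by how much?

A: GR = 6 − 6/20 = 5.7 dB.
B: GR = 3 − 3/1.5 = 1 dB.
A applies 4.7 dB more gain reduction.

A, by 4.7 dB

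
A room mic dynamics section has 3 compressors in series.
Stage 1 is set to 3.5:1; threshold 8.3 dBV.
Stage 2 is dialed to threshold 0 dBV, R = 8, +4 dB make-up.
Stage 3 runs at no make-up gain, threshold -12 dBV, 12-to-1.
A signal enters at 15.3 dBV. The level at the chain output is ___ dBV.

-10.559375 dBV

Stage 1: 7 dB above 8.3 dBV, reduced 3.5:1 to 2 dB above → 10.3 dBV.
Stage 2: overshoot 10.3 dB → 10.3/8 = 1.2875 dB → 1.2875 dBV; +4 dB make-up → 5.2875 dBV.
Stage 3: overshoot 17.2875 dB → 17.2875/12 = 1.440625 dB → -10.559375 dBV.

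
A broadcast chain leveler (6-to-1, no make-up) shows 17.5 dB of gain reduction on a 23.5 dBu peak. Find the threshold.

Input is 21 dB above T (since output overshoot × R = input overshoot: (6 − T)·6 = 23.5 − T gives T = 2.5 dBu).
Check: 2.5 + (23.5 − 2.5)/6 = 2.5 + 3.5 = 6 dBu. ✓

2.5 dBu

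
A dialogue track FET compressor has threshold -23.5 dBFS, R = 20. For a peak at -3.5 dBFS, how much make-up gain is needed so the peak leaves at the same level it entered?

Overshoot 20 dB → 20/20 = 1 dB after compression, so the compressed level is -23.5 + 1 = -22.5 dBFS.
Make-up = target − compressed = -3.5 − (-22.5) = 19 dB.

19 dB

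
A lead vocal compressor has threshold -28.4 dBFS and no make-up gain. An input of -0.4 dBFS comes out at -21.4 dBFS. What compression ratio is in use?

4:1

Input overshoot = -0.4 − (-28.4) = 28 dB; output overshoot = -21.4 − (-28.4) = 7 dB.
Ratio = 28 / 7 = 4.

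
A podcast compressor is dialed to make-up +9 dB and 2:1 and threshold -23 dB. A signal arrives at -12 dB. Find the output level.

The input is 11 dB above the -23 dB threshold.
2:1 compression reduces that to 11/2 = 5.5 dB over.
So the level is -23 + 5.5 = -17.5 dB; make-up adds 9 dB, giving -8.5 dB.

-8.5 dB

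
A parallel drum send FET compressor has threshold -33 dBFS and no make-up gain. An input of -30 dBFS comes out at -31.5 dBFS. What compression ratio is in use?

Input overshoot = -30 − (-33) = 3 dB; output overshoot = -31.5 − (-33) = 1.5 dB.
Ratio = 3 / 1.5 = 2.

2:1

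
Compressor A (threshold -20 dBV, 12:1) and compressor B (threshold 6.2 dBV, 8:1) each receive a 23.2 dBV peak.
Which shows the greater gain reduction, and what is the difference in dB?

A: overshoot 43.2 dB → output overshoot 3.6 dB → GR 39.6 dB.
B: overshoot 17 dB → output overshoot 2.125 dB → GR 14.875 dB.
A applies 24.725 dB more gain reduction.

A, by 24.725 dB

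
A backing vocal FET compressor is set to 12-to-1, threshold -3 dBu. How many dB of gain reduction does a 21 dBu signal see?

22 dB

21 dBu exceeds the threshold by 24 dB.
A 12:1 ratio leaves 2 dB of that excess.
So the signal is attenuated by 24 − 2 = 22 dB.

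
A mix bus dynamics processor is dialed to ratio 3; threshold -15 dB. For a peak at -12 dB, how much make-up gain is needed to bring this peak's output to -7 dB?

7 dB

Overshoot 3 dB → 3/3 = 1 dB after compression, so the compressed level is -15 + 1 = -14 dB.
Make-up = target − compressed = -7 − (-14) = 7 dB.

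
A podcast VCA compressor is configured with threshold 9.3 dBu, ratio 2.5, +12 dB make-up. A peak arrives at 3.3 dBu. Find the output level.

15.3 dBu

3.3 dBu is 6 dB below the 9.3 dBu threshold, so no gain reduction is applied.
Make-up gain adds 12 dB: 3.3 + 12 = 15.3 dBu.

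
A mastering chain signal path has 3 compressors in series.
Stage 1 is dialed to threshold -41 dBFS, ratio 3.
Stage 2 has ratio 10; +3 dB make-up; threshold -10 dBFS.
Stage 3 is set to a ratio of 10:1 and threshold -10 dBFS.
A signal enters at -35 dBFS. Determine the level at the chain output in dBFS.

Stage 1: 6 dB above -41 dBFS, reduced 3:1 to 2 dB above → -39 dBFS.
Stage 2: -39 dBFS is at or below the -10 dBFS threshold — no compression; make-up brings it to -36 dBFS.
Stage 3: below threshold (-36 ≤ -10); passes unchanged; output -36 dBFS.

-36 dBFS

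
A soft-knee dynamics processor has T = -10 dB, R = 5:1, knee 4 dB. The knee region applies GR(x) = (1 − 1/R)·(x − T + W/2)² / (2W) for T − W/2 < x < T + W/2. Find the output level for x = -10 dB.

x − T + W/2 = -10 − (-10) + 2 = 2.
GR = (1 − 1/5) × 2² / 8 = 0.8 × 4 / 8 = 0.4 dB.
Output = -10 − 0.4 = -10.4 dB.

-10.4 dB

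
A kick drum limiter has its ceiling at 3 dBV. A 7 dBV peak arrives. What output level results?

3 dBV

A brickwall limiter is an ∞:1 compressor: any input above the ceiling is clamped to 3 dBV.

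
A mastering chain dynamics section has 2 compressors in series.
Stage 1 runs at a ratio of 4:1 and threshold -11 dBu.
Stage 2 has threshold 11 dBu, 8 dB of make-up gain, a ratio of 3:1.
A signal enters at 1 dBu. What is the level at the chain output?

0 dBu

Stage 1: 1 dBu is 12 dB over -11 dBu; at 4:1 that becomes 3 dB over, giving -8 dBu.
Stage 2: -8 dBu ≤ 11 dBu, so stage 2 doesn't engage; make-up brings it to 0 dBu.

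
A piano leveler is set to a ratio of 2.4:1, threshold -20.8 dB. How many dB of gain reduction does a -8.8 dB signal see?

7 dB

The signal is 12 dB above threshold.
After 2.4:1 compression the overshoot becomes 12/2.4 = 5 dB.
GR = overshoot in − overshoot out = 12 − 5 = 7 dB.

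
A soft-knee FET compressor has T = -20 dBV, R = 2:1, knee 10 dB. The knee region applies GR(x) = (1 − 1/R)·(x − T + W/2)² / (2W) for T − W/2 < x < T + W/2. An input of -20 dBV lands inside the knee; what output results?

x − T + W/2 = -20 − (-20) + 5 = 5.
GR = (1 − 1/2) × 5² / 20 = 0.5 × 25 / 20 = 0.625 dB.
Output = -20 − 0.625 = -20.625 dBV.

-20.625 dBV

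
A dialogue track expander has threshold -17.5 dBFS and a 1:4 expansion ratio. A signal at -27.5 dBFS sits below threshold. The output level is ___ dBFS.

Undershoot = (-17.5) − (-27.5) = 10 dB.
At 1:4, that expands to 40 dB under threshold.
Output = -17.5 − 40 = -57.5 dBFS.

-57.5 dBFS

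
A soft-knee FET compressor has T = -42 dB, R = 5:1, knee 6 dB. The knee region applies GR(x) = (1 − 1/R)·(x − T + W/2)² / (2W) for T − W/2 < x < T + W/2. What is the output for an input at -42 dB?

-42.6 dB

x − T + W/2 = -42 − (-42) + 3 = 3.
GR = (1 − 1/5) × 3² / 12 = 0.8 × 9 / 12 = 0.6 dB.
Output = -42 − 0.6 = -42.6 dB.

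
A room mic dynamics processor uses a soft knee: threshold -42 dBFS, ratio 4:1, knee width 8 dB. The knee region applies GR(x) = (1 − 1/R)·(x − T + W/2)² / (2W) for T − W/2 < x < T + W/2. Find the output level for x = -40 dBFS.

x − T + W/2 = -40 − (-42) + 4 = 6.
GR = (1 − 1/4) × 6² / 16 = 0.75 × 36 / 16 = 1.6875 dB.
Output = -40 − 1.6875 = -41.6875 dBFS.

-41.6875 dBFS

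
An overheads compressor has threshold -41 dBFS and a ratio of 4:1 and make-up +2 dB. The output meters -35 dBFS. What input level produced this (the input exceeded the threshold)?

Before make-up, the level was -35 − 2 = -37 dBFS.
That's 4 dB above the -41 dBFS threshold.
Input overshoot = R × output overshoot = 16 dB → input = -41 + 16 = -25 dBFS.

-25 dBFS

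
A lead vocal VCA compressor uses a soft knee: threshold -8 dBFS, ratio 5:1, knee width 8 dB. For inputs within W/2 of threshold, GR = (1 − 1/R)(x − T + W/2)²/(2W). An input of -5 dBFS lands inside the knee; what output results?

-7.45 dBFS

x − T + W/2 = -5 − (-8) + 4 = 7.
GR = (1 − 1/5) × 7² / 16 = 0.8 × 49 / 16 = 2.45 dB.
Output = -5 − 2.45 = -7.45 dBFS.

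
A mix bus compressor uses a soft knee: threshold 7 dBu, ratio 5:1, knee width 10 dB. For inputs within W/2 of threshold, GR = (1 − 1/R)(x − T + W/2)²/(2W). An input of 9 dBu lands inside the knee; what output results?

x − T + W/2 = 9 − 7 + 5 = 7.
GR = (1 − 1/5) × 7² / 20 = 0.8 × 49 / 20 = 1.96 dB.
Output = 9 − 1.96 = 7.04 dBu.

7.04 dBu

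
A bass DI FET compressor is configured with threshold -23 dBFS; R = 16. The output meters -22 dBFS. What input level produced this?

-7 dBFS

That's 1 dB above the -23 dBFS threshold.
Undo the ratio: input overshoot = 1 × 16 = 16 dB, giving input = -7 dBFS.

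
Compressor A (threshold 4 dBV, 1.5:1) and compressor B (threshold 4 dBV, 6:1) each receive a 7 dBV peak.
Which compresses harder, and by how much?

A: GR = 3 − 3/1.5 = 1 dB.
B: GR = 3 − 3/6 = 2.5 dB.
B applies 1.5 dB more gain reduction.

B, by 1.5 dB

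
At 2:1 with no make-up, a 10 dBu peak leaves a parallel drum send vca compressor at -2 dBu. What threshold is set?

Gain reduction = 10 − (-2) = 12 dB; output overshoot = GR / (R − 1) = 12 / 1 = 12 dB.
Threshold = output − output overshoot = -2 − 12 = -14 dBu.

-14 dBu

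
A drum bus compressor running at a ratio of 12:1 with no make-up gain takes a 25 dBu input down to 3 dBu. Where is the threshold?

1 dBu

Input is 24 dB above T (since output overshoot × R = input overshoot: (3 − T)·12 = 25 − T gives T = 1 dBu).
Check: 1 + (25 − 1)/12 = 1 + 2 = 3 dBu. ✓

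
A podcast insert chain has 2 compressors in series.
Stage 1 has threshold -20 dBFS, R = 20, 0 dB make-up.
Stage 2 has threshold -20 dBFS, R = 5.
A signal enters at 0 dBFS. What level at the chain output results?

-19.8 dBFS

Stage 1: 0 dBFS is 20 dB over -20 dBFS; at 20:1 that becomes 1 dB over, giving -19 dBFS.
Stage 2: -19 dBFS is 1 dB over -20 dBFS; at 5:1 that becomes 0.2 dB over, giving -19.8 dBFS.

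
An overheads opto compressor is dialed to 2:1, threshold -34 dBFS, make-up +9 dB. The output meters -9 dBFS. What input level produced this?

Before make-up, the level was -9 − 9 = -18 dBFS.
Post-compression overshoot = -18 − (-34) = 16 dB.
Before 2:1 compression the overshoot was 16 × 2 = 32 dB, so input = -34 + 32 = -2 dBFS.

-2 dBFS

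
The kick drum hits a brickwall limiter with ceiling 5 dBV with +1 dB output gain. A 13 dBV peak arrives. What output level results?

At ∞:1, everything above 5 dBV is held at the ceiling.
Output gain then adds 1 dB: 5 + 1 = 6 dBV.

6 dBV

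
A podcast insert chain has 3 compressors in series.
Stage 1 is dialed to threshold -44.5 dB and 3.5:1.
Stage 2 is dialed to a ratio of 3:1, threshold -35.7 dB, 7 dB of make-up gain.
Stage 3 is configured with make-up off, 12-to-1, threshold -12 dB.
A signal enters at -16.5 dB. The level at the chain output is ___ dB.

-29.5 dB

Stage 1: 28 dB above -44.5 dB, reduced 3.5:1 to 8 dB above → -36.5 dB.
Stage 2: below threshold (-36.5 ≤ -35.7); passes unchanged; make-up brings it to -29.5 dB.
Stage 3: below threshold (-29.5 ≤ -12); passes unchanged; output -29.5 dB.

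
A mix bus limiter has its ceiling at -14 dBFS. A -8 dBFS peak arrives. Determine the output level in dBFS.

-14 dBFS

The limiter clamps the peak to its -14 dBFS ceiling.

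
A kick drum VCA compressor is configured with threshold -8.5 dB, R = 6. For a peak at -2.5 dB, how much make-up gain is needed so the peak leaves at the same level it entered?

5 dB

Overshoot 6 dB → 6/6 = 1 dB after compression, so the compressed level is -8.5 + 1 = -7.5 dB.
Make-up = target − compressed = -2.5 − (-7.5) = 5 dB.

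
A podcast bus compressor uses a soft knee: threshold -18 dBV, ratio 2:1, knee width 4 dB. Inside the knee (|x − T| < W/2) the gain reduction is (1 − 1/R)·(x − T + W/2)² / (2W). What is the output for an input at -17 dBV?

-17.5625 dBV

x − T + W/2 = -17 − (-18) + 2 = 3.
GR = (1 − 1/2) × 3² / 8 = 0.5 × 9 / 8 = 0.5625 dB.
Output = -17 − 0.5625 = -17.5625 dBV.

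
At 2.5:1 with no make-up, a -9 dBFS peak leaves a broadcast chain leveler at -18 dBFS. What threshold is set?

-24 dBFS

Gain reduction = -9 − (-18) = 9 dB; output overshoot = GR / (R − 1) = 9 / 1.5 = 6 dB.
Threshold = output − output overshoot = -18 − 6 = -24 dBFS.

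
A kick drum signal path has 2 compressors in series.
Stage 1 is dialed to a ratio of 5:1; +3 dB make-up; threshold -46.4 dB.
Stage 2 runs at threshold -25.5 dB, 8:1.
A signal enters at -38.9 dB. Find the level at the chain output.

-41.9 dB

Stage 1: -38.9 dB is 7.5 dB over -46.4 dB; at 5:1 that becomes 1.5 dB over, giving -44.9 dB; +3 dB make-up → -41.9 dB.
Stage 2: -41.9 dB is at or below the -25.5 dB threshold — no compression; output -41.9 dB.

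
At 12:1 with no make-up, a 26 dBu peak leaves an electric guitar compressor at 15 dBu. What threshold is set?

14 dBu

Gain reduction = 26 − 15 = 11 dB; output overshoot = GR / (R − 1) = 11 / 11 = 1 dB.
Threshold = output − output overshoot = 15 − 1 = 14 dBu.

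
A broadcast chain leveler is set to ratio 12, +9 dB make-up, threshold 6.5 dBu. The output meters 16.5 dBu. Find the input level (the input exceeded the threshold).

Remove make-up: 16.5 − 9 = 7.5 dBu.
The compressed level sits 7.5 − 6.5 = 1 dB over threshold.
Input overshoot = R × output overshoot = 12 dB → input = 6.5 + 12 = 18.5 dBu.

18.5 dBu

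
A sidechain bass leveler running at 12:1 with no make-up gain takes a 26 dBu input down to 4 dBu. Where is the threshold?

2 dBu

Input is 24 dB above T (since output overshoot × R = input overshoot: (4 − T)·12 = 26 − T gives T = 2 dBu).
Check: 2 + (26 − 2)/12 = 2 + 2 = 4 dBu. ✓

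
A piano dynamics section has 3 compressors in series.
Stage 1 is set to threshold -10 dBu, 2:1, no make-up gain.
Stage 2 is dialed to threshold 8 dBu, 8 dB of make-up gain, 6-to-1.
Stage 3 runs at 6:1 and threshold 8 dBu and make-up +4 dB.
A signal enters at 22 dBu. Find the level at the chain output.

Stage 1: 32 dB above -10 dBu, reduced 2:1 to 16 dB above → 6 dBu.
Stage 2: 6 dBu is at or below the 8 dBu threshold — no compression; make-up brings it to 14 dBu.
Stage 3: overshoot 6 dB → 6/6 = 1 dB → 9 dBu; +4 dB make-up → 13 dBu.

13 dBu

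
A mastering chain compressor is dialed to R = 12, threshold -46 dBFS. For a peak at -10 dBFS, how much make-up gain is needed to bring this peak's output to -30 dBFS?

The peak compresses to -46 + 36/12 = -43 dBFS.
To reach -30 dBFS requires -30 − (-43) = 13 dB of make-up.

13 dB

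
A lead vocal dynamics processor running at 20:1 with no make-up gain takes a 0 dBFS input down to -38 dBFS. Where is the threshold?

Gain reduction = 0 − (-38) = 38 dB; output overshoot = GR / (R − 1) = 38 / 19 = 2 dB.
Threshold = output − output overshoot = -38 − 2 = -40 dBFS.

-40 dBFS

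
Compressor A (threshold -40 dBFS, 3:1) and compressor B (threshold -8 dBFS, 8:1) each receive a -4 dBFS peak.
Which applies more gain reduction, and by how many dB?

A, by 20.5 dB

A: overshoot 36 dB → output overshoot 12 dB → GR 24 dB.
B: overshoot 4 dB → output overshoot 0.5 dB → GR 3.5 dB.
Difference: 20.5 dB in favour of A.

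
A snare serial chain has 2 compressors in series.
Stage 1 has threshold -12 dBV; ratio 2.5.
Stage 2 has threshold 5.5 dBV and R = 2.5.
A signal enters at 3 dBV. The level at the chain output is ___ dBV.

Stage 1: 3 dBV is 15 dB over -12 dBV; at 2.5:1 that becomes 6 dB over, giving -6 dBV.
Stage 2: below threshold (-6 ≤ 5.5); passes unchanged; output -6 dBV.

-6 dBV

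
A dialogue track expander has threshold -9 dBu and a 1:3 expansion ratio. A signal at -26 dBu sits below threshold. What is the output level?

-60 dBu

Below threshold, a 1:3 expander applies gain = (3−1)×(T − x) of attenuation.
(3−1) × 17 = 34 dB, so output = -26 − 34 = -60 dBu.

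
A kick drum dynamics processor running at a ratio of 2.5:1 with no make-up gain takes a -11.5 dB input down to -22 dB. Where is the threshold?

-29 dB

Let T be the threshold. Output overshoot = (input overshoot)/R, so -22 − T = (-11.5 − T)/2.5.
2.5·(-22 − T) = -11.5 − T → 1.5·T = -55 − (-11.5) = -43.5.
T = -43.5/1.5 = -29 dB.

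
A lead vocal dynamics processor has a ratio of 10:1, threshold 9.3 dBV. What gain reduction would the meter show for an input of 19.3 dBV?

9 dB

Overshoot = 19.3 − 9.3 = 10 dB.
After 10:1 compression the overshoot becomes 10/10 = 1 dB.
So the signal is attenuated by 10 − 1 = 9 dB.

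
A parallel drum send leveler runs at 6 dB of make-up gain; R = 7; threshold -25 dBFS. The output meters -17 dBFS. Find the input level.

-11 dBFS

Remove make-up: -17 − 6 = -23 dBFS.
That's 2 dB above the -25 dBFS threshold.
Before 7:1 compression the overshoot was 2 × 7 = 14 dB, so input = -25 + 14 = -11 dBFS.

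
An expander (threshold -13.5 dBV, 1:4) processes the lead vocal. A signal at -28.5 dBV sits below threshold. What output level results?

The input is 15 dB below the -13.5 dBV threshold.
A 1:4 expander multiplies undershoot by 4: 15 × 4 = 60 dB below threshold.
Output = -13.5 − 60 = -73.5 dBV.

-73.5 dBV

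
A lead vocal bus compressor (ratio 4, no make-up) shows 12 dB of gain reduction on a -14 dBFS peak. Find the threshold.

Gain reduction = -14 − (-26) = 12 dB; output overshoot = GR / (R − 1) = 12 / 3 = 4 dB.
Threshold = output − output overshoot = -26 − 4 = -30 dBFS.

-30 dBFS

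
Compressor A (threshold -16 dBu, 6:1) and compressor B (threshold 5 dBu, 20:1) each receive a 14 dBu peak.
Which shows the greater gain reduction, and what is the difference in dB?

A: 30 dB over, compressed to 5 dB over, so 25 dB of GR.
B: 9 dB over, compressed to 0.45 dB over, so 8.55 dB of GR.
Difference: 16.45 dB in favour of A.

A, by 16.45 dB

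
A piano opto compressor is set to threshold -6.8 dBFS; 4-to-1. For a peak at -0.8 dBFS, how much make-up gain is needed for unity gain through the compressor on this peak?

4.5 dB

Overshoot 6 dB → 6/4 = 1.5 dB after compression, so the compressed level is -6.8 + 1.5 = -5.3 dBFS.
Make-up = target − compressed = -0.8 − (-5.3) = 4.5 dB.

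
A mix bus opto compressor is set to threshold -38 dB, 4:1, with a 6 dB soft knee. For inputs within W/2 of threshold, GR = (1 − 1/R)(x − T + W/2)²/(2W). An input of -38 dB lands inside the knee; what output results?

-38.5625 dB

x − T + W/2 = -38 − (-38) + 3 = 3.
GR = (1 − 1/4) × 3² / 12 = 0.75 × 9 / 12 = 0.5625 dB.
Output = -38 − 0.5625 = -38.5625 dB.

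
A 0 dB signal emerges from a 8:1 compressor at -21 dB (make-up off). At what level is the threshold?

Input is 24 dB above T (since output overshoot × R = input overshoot: (-21 − T)·8 = 0 − T gives T = -24 dB).
Check: -24 + (0 − (-24))/8 = -24 + 3 = -21 dB. ✓

-24 dB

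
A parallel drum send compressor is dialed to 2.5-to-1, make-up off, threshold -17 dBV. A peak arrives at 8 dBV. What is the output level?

-7 dBV

8 dBV sits 25 dB over threshold.
The 25 dB excess becomes 10 dB after 2.5:1 reduction.
Output = -17 + 10 = -7 dBV.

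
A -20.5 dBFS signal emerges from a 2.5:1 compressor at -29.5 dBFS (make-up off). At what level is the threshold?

-35.5 dBFS

Let T be the threshold. Output overshoot = (input overshoot)/R, so -29.5 − T = (-20.5 − T)/2.5.
2.5·(-29.5 − T) = -20.5 − T → 1.5·T = -73.75 − (-20.5) = -53.25.
T = -53.25/1.5 = -35.5 dBFS.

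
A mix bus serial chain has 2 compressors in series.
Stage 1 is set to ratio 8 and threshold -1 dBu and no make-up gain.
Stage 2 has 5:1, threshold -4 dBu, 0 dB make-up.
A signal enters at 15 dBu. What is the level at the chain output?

Stage 1: overshoot 16 dB → 16/8 = 2 dB → 1 dBu.
Stage 2: overshoot 5 dB → 5/5 = 1 dB → -3 dBu.

-3 dBu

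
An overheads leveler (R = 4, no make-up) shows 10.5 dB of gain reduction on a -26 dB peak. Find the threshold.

Let T be the threshold. Output overshoot = (input overshoot)/R, so -36.5 − T = (-26 − T)/4.
4·(-36.5 − T) = -26 − T → 3·T = -146 − (-26) = -120.
T = -120/3 = -40 dB.

-40 dB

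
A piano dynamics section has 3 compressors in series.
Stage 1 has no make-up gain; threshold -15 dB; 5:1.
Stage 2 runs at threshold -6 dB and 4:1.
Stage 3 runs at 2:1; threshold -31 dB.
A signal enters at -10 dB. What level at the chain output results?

Stage 1: 5 dB above -15 dB, reduced 5:1 to 1 dB above → -14 dB.
Stage 2: below threshold (-14 ≤ -6); passes unchanged; output -14 dB.
Stage 3: -14 dB is 17 dB over -31 dB; at 2:1 that becomes 8.5 dB over, giving -22.5 dB.

-22.5 dB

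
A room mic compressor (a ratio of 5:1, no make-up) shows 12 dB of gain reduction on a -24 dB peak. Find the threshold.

Gain reduction = -24 − (-36) = 12 dB; output overshoot = GR / (R − 1) = 12 / 4 = 3 dB.
Threshold = output − output overshoot = -36 − 3 = -39 dB.

-39 dB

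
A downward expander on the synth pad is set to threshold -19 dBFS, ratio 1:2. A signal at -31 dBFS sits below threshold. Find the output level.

-43 dBFS

Undershoot = (-19) − (-31) = 12 dB.
At 1:2, that expands to 24 dB under threshold.
Output = -19 − 24 = -43 dBFS.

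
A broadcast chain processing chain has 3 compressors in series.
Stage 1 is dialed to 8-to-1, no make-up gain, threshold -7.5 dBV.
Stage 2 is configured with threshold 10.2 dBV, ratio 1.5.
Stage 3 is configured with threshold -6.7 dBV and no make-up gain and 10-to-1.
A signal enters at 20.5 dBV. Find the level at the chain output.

Stage 1: 28 dB above -7.5 dBV, reduced 8:1 to 3.5 dB above → -4 dBV.
Stage 2: -4 dBV ≤ 10.2 dBV, so stage 2 doesn't engage; output -4 dBV.
Stage 3: -4 dBV is 2.7 dB over -6.7 dBV; at 10:1 that becomes 0.27 dB over, giving -6.43 dBV.

-6.43 dBV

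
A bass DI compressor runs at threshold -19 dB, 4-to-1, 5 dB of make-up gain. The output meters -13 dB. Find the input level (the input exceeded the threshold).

-15 dB

Before make-up, the level was -13 − 5 = -18 dB.
The compressed level sits -18 − (-19) = 1 dB over threshold.
Undo the ratio: input overshoot = 1 × 4 = 4 dB, giving input = -15 dB.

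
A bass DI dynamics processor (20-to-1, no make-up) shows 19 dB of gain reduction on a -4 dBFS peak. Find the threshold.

Input is 20 dB above T (since output overshoot × R = input overshoot: (-23 − T)·20 = -4 − T gives T = -24 dBFS).
Check: -24 + (-4 − (-24))/20 = -24 + 1 = -23 dBFS. ✓

-24 dBFS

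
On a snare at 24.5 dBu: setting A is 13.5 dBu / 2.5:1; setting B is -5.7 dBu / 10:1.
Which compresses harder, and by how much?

A: GR = 11 − 11/2.5 = 6.6 dB.
B: GR = 30.2 − 30.2/10 = 27.18 dB.
B applies 20.58 dB more gain reduction.

B, by 20.58 dB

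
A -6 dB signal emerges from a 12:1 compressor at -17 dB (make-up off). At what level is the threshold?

-18 dB

Let T be the threshold. Output overshoot = (input overshoot)/R, so -17 − T = (-6 − T)/12.
12·(-17 − T) = -6 − T → 11·T = -204 − (-6) = -198.
T = -198/11 = -18 dB.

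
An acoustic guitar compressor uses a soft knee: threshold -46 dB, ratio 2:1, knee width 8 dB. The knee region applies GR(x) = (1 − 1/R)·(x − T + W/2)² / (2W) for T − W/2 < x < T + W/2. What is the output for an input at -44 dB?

-45.125 dB

x − T + W/2 = -44 − (-46) + 4 = 6.
GR = (1 − 1/2) × 6² / 16 = 0.5 × 36 / 16 = 1.125 dB.
Output = -44 − 1.125 = -45.125 dB.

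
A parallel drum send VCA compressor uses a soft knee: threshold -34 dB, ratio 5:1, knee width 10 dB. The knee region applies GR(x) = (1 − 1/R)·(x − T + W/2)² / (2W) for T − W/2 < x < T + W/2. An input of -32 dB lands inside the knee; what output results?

x − T + W/2 = -32 − (-34) + 5 = 7.
GR = (1 − 1/5) × 7² / 20 = 0.8 × 49 / 20 = 1.96 dB.
Output = -32 − 1.96 = -33.96 dB.

-33.96 dB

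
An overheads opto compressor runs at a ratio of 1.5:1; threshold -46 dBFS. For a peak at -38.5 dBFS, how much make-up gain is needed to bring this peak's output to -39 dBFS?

2 dB

Without make-up, output = threshold + overshoot/1.5 = -46 + 5 = -41 dBFS.
Gap to target: 2 dB.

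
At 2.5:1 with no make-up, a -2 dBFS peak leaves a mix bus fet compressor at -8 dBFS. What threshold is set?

Let T be the threshold. Output overshoot = (input overshoot)/R, so -8 − T = (-2 − T)/2.5.
2.5·(-8 − T) = -2 − T → 1.5·T = -20 − (-2) = -18.
T = -18/1.5 = -12 dBFS.

-12 dBFS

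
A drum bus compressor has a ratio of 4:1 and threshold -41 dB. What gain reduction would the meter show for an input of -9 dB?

24 dB

The signal is 32 dB above threshold.
At 4:1, output sits 32/4 = 8 dB above threshold.
So the signal is attenuated by 32 − 8 = 24 dB.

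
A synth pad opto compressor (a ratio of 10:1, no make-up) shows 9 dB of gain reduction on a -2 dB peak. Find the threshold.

-12 dB

Gain reduction = -2 − (-11) = 9 dB; output overshoot = GR / (R − 1) = 9 / 9 = 1 dB.
Threshold = output − output overshoot = -11 − 1 = -12 dB.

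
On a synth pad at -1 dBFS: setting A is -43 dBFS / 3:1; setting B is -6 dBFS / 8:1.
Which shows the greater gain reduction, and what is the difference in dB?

A: GR = 42 − 42/3 = 28 dB.
B: GR = 5 − 5/8 = 4.375 dB.
A applies 23.625 dB more gain reduction.

A, by 23.625 dB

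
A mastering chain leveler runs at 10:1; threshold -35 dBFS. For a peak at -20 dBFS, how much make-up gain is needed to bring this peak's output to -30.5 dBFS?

The peak compresses to -35 + 15/10 = -33.5 dBFS.
To reach -30.5 dBFS requires -30.5 − (-33.5) = 3 dB of make-up.

3 dB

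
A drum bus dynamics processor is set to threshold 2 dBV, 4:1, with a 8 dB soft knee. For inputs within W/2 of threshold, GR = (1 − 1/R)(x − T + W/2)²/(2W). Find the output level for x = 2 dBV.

1.25 dBV

x − T + W/2 = 2 − 2 + 4 = 4.
GR = (1 − 1/4) × 4² / 16 = 0.75 × 16 / 16 = 0.75 dB.
Output = 2 − 0.75 = 1.25 dBV.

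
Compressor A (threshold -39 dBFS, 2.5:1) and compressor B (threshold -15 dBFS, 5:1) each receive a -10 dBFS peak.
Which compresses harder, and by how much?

A, by 13.4 dB

A: GR = 29 − 29/2.5 = 17.4 dB.
B: GR = 5 − 5/5 = 4 dB.
Difference: 13.4 dB in favour of A.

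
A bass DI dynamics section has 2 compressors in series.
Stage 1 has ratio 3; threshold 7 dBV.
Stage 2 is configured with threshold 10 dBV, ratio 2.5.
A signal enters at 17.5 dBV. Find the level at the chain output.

10.2 dBV

Stage 1: overshoot 10.5 dB → 10.5/3 = 3.5 dB → 10.5 dBV.
Stage 2: 0.5 dB above 10 dBV, reduced 2.5:1 to 0.2 dB above → 10.2 dBV.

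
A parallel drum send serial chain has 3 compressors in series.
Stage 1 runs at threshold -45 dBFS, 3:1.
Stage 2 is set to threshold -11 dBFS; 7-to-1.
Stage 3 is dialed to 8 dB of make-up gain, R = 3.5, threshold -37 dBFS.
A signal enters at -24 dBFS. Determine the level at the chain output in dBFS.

Stage 1: overshoot 21 dB → 21/3 = 7 dB → -38 dBFS.
Stage 2: below threshold (-38 ≤ -11); passes unchanged; output -38 dBFS.
Stage 3: -38 dBFS ≤ -37 dBFS, so stage 3 doesn't engage; make-up brings it to -30 dBFS.

-30 dBFS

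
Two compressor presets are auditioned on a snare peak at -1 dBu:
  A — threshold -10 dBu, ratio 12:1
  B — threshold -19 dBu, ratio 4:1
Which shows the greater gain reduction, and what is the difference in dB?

B, by 5.25 dB

A: 9 dB over, compressed to 0.75 dB over, so 8.25 dB of GR.
B: 18 dB over, compressed to 4.5 dB over, so 13.5 dB of GR.
B reduces 5.25 dB more.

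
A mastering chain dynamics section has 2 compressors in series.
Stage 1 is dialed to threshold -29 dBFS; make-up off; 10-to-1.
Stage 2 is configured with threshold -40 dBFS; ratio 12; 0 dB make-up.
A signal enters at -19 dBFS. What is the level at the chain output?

Stage 1: -19 dBFS is 10 dB over -29 dBFS; at 10:1 that becomes 1 dB over, giving -28 dBFS.
Stage 2: 12 dB above -40 dBFS, reduced 12:1 to 1 dB above → -39 dBFS.

-39 dBFS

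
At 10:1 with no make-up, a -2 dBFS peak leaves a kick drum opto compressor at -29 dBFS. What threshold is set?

Let T be the threshold. Output overshoot = (input overshoot)/R, so -29 − T = (-2 − T)/10.
10·(-29 − T) = -2 − T → 9·T = -290 − (-2) = -288.
T = -288/9 = -32 dBFS.

-32 dBFS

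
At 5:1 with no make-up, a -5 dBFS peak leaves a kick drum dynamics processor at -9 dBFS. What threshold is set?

Gain reduction = -5 − (-9) = 4 dB; output overshoot = GR / (R − 1) = 4 / 4 = 1 dB.
Threshold = output − output overshoot = -9 − 1 = -10 dBFS.

-10 dBFS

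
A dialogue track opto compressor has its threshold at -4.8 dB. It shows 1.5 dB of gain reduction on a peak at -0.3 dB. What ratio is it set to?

1.5:1

Input overshoot = -0.3 − (-4.8) = 4.5 dB.
Output overshoot = 4.5 − 1.5 = 3 dB.
Ratio = input overshoot / output overshoot = 4.5 / 3 = 1.5.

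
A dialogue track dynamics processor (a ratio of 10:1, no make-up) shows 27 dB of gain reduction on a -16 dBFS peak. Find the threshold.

Gain reduction = -16 − (-43) = 27 dB; output overshoot = GR / (R − 1) = 27 / 9 = 3 dB.
Threshold = output − output overshoot = -43 − 3 = -46 dBFS.

-46 dBFS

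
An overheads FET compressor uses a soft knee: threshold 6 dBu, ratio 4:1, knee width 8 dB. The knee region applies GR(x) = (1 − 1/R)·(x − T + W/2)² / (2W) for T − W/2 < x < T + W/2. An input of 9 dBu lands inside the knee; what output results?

x − T + W/2 = 9 − 6 + 4 = 7.
GR = (1 − 1/4) × 7² / 16 = 0.75 × 49 / 16 = 2.296875 dB.
Output = 9 − 2.296875 = 6.703125 dBu.

6.703125 dBu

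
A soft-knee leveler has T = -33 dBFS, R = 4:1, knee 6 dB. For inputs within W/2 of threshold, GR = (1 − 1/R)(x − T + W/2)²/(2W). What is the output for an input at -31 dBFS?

x − T + W/2 = -31 − (-33) + 3 = 5.
GR = (1 − 1/4) × 5² / 12 = 0.75 × 25 / 12 = 1.5625 dB.
Output = -31 − 1.5625 = -32.5625 dBFS.

-32.5625 dBFS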